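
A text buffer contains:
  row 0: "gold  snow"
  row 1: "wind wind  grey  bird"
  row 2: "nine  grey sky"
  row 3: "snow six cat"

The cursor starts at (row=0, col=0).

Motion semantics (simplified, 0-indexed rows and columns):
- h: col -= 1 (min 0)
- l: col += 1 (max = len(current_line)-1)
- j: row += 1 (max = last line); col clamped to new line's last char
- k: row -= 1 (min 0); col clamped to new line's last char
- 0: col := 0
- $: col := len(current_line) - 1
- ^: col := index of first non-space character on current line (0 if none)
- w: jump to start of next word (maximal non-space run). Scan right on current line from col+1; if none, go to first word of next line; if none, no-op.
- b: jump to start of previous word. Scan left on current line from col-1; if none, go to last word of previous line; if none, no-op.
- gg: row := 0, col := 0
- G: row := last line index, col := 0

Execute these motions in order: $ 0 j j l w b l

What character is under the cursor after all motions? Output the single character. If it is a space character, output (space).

Answer: i

Derivation:
After 1 ($): row=0 col=9 char='w'
After 2 (0): row=0 col=0 char='g'
After 3 (j): row=1 col=0 char='w'
After 4 (j): row=2 col=0 char='n'
After 5 (l): row=2 col=1 char='i'
After 6 (w): row=2 col=6 char='g'
After 7 (b): row=2 col=0 char='n'
After 8 (l): row=2 col=1 char='i'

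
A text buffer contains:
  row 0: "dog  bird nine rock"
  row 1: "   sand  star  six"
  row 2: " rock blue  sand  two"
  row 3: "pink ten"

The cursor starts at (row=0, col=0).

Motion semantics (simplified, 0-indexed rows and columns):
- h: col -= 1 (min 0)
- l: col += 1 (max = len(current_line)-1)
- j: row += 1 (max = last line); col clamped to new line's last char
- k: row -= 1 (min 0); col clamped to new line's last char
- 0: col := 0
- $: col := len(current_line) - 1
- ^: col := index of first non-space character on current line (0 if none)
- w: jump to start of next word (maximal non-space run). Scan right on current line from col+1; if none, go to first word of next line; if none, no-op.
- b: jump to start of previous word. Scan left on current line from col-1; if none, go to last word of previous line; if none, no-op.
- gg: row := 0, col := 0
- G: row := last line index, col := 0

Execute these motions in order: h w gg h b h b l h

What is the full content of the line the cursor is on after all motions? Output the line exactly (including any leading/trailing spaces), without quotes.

Answer: dog  bird nine rock

Derivation:
After 1 (h): row=0 col=0 char='d'
After 2 (w): row=0 col=5 char='b'
After 3 (gg): row=0 col=0 char='d'
After 4 (h): row=0 col=0 char='d'
After 5 (b): row=0 col=0 char='d'
After 6 (h): row=0 col=0 char='d'
After 7 (b): row=0 col=0 char='d'
After 8 (l): row=0 col=1 char='o'
After 9 (h): row=0 col=0 char='d'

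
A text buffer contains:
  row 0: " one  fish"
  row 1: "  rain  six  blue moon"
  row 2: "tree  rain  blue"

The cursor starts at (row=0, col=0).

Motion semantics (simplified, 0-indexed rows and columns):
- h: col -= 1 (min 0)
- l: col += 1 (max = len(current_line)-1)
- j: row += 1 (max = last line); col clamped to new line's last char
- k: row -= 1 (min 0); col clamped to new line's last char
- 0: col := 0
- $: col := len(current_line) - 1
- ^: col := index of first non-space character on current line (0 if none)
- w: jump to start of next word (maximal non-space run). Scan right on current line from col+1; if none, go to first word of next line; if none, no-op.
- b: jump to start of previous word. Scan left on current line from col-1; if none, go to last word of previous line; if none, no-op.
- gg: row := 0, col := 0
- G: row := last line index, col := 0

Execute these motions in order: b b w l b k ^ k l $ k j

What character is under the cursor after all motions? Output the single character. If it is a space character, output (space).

After 1 (b): row=0 col=0 char='_'
After 2 (b): row=0 col=0 char='_'
After 3 (w): row=0 col=1 char='o'
After 4 (l): row=0 col=2 char='n'
After 5 (b): row=0 col=1 char='o'
After 6 (k): row=0 col=1 char='o'
After 7 (^): row=0 col=1 char='o'
After 8 (k): row=0 col=1 char='o'
After 9 (l): row=0 col=2 char='n'
After 10 ($): row=0 col=9 char='h'
After 11 (k): row=0 col=9 char='h'
After 12 (j): row=1 col=9 char='i'

Answer: i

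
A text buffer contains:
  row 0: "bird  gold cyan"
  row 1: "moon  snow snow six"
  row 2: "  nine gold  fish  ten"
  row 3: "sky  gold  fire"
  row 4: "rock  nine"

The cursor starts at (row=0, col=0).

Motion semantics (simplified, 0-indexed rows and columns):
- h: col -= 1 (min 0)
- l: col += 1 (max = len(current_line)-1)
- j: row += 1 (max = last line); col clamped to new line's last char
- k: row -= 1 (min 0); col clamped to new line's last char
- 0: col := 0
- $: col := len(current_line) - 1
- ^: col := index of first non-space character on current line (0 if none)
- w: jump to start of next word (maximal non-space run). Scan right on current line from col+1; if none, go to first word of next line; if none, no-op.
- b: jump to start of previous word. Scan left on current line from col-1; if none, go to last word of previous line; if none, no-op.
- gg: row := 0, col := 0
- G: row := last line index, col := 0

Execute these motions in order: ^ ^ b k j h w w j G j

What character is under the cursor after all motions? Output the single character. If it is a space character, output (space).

After 1 (^): row=0 col=0 char='b'
After 2 (^): row=0 col=0 char='b'
After 3 (b): row=0 col=0 char='b'
After 4 (k): row=0 col=0 char='b'
After 5 (j): row=1 col=0 char='m'
After 6 (h): row=1 col=0 char='m'
After 7 (w): row=1 col=6 char='s'
After 8 (w): row=1 col=11 char='s'
After 9 (j): row=2 col=11 char='_'
After 10 (G): row=4 col=0 char='r'
After 11 (j): row=4 col=0 char='r'

Answer: r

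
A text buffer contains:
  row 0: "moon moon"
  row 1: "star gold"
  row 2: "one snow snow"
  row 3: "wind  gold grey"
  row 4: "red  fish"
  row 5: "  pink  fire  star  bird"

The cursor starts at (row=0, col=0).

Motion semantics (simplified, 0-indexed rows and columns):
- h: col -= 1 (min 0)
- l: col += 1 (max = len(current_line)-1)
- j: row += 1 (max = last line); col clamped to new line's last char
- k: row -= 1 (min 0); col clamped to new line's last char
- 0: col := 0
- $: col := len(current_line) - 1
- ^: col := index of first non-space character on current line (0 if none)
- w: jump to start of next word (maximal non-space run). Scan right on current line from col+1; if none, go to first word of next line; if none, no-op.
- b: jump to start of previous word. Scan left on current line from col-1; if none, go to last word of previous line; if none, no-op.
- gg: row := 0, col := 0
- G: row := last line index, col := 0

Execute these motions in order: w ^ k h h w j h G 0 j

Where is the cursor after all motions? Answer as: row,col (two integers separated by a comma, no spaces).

Answer: 5,0

Derivation:
After 1 (w): row=0 col=5 char='m'
After 2 (^): row=0 col=0 char='m'
After 3 (k): row=0 col=0 char='m'
After 4 (h): row=0 col=0 char='m'
After 5 (h): row=0 col=0 char='m'
After 6 (w): row=0 col=5 char='m'
After 7 (j): row=1 col=5 char='g'
After 8 (h): row=1 col=4 char='_'
After 9 (G): row=5 col=0 char='_'
After 10 (0): row=5 col=0 char='_'
After 11 (j): row=5 col=0 char='_'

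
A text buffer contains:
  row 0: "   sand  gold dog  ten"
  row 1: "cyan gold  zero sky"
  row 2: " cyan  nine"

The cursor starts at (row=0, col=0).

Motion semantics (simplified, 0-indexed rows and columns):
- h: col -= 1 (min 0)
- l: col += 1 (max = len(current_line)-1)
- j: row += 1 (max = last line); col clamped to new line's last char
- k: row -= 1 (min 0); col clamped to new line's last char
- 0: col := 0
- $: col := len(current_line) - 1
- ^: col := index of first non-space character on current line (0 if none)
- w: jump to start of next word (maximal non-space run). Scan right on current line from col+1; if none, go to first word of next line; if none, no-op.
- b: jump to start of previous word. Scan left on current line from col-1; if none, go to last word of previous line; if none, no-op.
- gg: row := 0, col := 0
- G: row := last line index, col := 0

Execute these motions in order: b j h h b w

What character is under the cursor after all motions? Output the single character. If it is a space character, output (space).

After 1 (b): row=0 col=0 char='_'
After 2 (j): row=1 col=0 char='c'
After 3 (h): row=1 col=0 char='c'
After 4 (h): row=1 col=0 char='c'
After 5 (b): row=0 col=19 char='t'
After 6 (w): row=1 col=0 char='c'

Answer: c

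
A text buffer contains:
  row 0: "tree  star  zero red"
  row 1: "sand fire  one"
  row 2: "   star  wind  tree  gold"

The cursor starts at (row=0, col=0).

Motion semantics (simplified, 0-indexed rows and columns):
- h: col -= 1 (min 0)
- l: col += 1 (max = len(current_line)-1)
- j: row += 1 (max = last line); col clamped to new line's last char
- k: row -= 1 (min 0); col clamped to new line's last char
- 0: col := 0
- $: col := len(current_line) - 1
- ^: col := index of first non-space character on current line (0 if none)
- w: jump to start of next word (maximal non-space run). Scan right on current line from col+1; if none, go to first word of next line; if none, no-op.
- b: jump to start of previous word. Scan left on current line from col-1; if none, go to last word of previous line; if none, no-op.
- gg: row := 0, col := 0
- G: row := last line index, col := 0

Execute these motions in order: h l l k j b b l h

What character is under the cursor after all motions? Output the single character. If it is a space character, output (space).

After 1 (h): row=0 col=0 char='t'
After 2 (l): row=0 col=1 char='r'
After 3 (l): row=0 col=2 char='e'
After 4 (k): row=0 col=2 char='e'
After 5 (j): row=1 col=2 char='n'
After 6 (b): row=1 col=0 char='s'
After 7 (b): row=0 col=17 char='r'
After 8 (l): row=0 col=18 char='e'
After 9 (h): row=0 col=17 char='r'

Answer: r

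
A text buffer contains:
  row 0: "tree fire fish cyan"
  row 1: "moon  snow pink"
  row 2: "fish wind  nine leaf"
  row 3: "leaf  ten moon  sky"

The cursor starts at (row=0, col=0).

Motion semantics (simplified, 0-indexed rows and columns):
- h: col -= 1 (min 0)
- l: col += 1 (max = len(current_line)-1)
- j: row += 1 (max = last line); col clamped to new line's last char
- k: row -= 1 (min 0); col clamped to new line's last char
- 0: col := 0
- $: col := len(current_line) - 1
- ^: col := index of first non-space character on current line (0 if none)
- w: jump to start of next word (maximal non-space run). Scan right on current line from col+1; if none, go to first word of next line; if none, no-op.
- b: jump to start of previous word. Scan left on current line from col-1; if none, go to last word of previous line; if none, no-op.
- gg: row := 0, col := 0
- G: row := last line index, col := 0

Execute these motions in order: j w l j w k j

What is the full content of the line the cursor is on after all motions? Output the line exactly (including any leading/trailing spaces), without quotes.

Answer: fish wind  nine leaf

Derivation:
After 1 (j): row=1 col=0 char='m'
After 2 (w): row=1 col=6 char='s'
After 3 (l): row=1 col=7 char='n'
After 4 (j): row=2 col=7 char='n'
After 5 (w): row=2 col=11 char='n'
After 6 (k): row=1 col=11 char='p'
After 7 (j): row=2 col=11 char='n'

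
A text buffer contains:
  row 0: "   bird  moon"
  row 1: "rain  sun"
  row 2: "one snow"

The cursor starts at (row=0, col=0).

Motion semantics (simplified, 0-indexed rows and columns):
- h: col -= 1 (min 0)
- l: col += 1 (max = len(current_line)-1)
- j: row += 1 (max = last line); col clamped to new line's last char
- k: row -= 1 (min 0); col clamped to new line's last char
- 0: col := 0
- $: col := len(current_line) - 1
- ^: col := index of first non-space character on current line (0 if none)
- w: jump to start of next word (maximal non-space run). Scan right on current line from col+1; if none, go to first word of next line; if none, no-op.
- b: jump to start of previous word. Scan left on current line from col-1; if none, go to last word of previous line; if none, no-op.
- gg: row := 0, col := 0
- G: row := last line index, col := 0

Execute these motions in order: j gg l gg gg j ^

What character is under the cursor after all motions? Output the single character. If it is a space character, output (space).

Answer: r

Derivation:
After 1 (j): row=1 col=0 char='r'
After 2 (gg): row=0 col=0 char='_'
After 3 (l): row=0 col=1 char='_'
After 4 (gg): row=0 col=0 char='_'
After 5 (gg): row=0 col=0 char='_'
After 6 (j): row=1 col=0 char='r'
After 7 (^): row=1 col=0 char='r'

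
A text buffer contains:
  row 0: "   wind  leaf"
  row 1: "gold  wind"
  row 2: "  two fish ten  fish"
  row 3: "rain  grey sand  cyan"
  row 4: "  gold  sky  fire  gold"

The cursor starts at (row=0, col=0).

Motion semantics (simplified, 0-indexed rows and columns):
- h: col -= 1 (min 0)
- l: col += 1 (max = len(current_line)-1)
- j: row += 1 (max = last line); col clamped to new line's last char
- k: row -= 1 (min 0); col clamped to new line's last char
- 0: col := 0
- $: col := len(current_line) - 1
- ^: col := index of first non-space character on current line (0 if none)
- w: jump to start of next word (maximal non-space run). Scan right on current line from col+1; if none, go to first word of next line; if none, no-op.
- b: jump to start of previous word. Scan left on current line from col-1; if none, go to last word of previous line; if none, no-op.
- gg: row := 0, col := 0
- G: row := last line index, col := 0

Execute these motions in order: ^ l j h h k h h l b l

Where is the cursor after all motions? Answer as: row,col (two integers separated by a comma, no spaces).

Answer: 0,2

Derivation:
After 1 (^): row=0 col=3 char='w'
After 2 (l): row=0 col=4 char='i'
After 3 (j): row=1 col=4 char='_'
After 4 (h): row=1 col=3 char='d'
After 5 (h): row=1 col=2 char='l'
After 6 (k): row=0 col=2 char='_'
After 7 (h): row=0 col=1 char='_'
After 8 (h): row=0 col=0 char='_'
After 9 (l): row=0 col=1 char='_'
After 10 (b): row=0 col=1 char='_'
After 11 (l): row=0 col=2 char='_'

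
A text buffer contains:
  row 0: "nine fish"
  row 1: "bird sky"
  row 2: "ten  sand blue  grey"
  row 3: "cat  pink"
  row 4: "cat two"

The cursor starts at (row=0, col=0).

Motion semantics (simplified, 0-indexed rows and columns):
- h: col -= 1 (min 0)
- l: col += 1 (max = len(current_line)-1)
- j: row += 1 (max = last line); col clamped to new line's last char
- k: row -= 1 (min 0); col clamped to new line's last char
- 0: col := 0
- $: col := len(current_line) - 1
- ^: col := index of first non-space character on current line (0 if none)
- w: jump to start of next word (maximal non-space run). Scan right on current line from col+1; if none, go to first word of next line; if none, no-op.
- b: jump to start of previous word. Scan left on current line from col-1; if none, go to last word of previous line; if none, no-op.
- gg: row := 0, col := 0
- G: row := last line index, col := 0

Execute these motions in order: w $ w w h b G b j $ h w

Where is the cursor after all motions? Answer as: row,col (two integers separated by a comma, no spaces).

Answer: 4,5

Derivation:
After 1 (w): row=0 col=5 char='f'
After 2 ($): row=0 col=8 char='h'
After 3 (w): row=1 col=0 char='b'
After 4 (w): row=1 col=5 char='s'
After 5 (h): row=1 col=4 char='_'
After 6 (b): row=1 col=0 char='b'
After 7 (G): row=4 col=0 char='c'
After 8 (b): row=3 col=5 char='p'
After 9 (j): row=4 col=5 char='w'
After 10 ($): row=4 col=6 char='o'
After 11 (h): row=4 col=5 char='w'
After 12 (w): row=4 col=5 char='w'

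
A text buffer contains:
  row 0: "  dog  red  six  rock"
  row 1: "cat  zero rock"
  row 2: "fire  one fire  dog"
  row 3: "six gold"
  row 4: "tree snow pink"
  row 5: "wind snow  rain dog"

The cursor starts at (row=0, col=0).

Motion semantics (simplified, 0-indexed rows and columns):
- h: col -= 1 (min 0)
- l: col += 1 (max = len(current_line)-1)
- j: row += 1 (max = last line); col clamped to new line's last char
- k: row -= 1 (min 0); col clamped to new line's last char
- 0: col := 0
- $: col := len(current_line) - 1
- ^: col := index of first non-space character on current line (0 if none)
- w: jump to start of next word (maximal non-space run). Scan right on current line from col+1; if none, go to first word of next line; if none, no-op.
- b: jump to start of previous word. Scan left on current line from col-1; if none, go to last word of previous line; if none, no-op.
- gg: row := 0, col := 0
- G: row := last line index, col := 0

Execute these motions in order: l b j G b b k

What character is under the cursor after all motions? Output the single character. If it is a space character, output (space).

Answer: o

Derivation:
After 1 (l): row=0 col=1 char='_'
After 2 (b): row=0 col=1 char='_'
After 3 (j): row=1 col=1 char='a'
After 4 (G): row=5 col=0 char='w'
After 5 (b): row=4 col=10 char='p'
After 6 (b): row=4 col=5 char='s'
After 7 (k): row=3 col=5 char='o'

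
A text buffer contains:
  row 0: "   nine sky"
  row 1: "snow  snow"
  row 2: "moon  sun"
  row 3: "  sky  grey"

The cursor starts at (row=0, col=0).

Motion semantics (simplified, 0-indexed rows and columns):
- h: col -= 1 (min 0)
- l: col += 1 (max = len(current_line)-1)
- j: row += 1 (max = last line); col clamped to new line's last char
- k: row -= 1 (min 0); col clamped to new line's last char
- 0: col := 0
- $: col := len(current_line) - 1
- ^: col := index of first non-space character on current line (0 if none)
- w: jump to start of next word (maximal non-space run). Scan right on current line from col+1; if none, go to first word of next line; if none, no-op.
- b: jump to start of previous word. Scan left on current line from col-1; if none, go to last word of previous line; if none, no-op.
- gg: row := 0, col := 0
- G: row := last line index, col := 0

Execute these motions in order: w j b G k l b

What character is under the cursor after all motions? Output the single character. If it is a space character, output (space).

After 1 (w): row=0 col=3 char='n'
After 2 (j): row=1 col=3 char='w'
After 3 (b): row=1 col=0 char='s'
After 4 (G): row=3 col=0 char='_'
After 5 (k): row=2 col=0 char='m'
After 6 (l): row=2 col=1 char='o'
After 7 (b): row=2 col=0 char='m'

Answer: m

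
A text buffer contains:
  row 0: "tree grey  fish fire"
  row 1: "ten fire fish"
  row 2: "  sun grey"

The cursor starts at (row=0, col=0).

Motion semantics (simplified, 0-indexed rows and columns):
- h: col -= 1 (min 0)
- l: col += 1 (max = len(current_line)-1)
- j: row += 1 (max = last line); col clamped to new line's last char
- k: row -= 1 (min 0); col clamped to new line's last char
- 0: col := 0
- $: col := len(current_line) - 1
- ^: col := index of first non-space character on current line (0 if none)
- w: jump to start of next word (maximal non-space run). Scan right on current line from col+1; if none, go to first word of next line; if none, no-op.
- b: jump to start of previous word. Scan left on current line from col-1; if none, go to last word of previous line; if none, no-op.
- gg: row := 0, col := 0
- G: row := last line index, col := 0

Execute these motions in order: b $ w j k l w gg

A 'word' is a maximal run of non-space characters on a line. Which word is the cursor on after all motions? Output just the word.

After 1 (b): row=0 col=0 char='t'
After 2 ($): row=0 col=19 char='e'
After 3 (w): row=1 col=0 char='t'
After 4 (j): row=2 col=0 char='_'
After 5 (k): row=1 col=0 char='t'
After 6 (l): row=1 col=1 char='e'
After 7 (w): row=1 col=4 char='f'
After 8 (gg): row=0 col=0 char='t'

Answer: tree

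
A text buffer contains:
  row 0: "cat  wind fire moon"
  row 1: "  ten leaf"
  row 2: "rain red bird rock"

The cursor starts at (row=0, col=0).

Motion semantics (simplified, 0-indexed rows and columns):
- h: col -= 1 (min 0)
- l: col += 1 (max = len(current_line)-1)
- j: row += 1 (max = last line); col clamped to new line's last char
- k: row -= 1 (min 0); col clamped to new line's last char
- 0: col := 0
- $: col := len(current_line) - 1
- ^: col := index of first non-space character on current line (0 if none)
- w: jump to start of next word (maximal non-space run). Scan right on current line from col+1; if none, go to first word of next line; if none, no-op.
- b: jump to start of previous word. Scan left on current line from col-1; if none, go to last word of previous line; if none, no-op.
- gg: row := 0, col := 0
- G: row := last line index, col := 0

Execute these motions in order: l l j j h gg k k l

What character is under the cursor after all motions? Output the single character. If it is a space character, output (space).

Answer: a

Derivation:
After 1 (l): row=0 col=1 char='a'
After 2 (l): row=0 col=2 char='t'
After 3 (j): row=1 col=2 char='t'
After 4 (j): row=2 col=2 char='i'
After 5 (h): row=2 col=1 char='a'
After 6 (gg): row=0 col=0 char='c'
After 7 (k): row=0 col=0 char='c'
After 8 (k): row=0 col=0 char='c'
After 9 (l): row=0 col=1 char='a'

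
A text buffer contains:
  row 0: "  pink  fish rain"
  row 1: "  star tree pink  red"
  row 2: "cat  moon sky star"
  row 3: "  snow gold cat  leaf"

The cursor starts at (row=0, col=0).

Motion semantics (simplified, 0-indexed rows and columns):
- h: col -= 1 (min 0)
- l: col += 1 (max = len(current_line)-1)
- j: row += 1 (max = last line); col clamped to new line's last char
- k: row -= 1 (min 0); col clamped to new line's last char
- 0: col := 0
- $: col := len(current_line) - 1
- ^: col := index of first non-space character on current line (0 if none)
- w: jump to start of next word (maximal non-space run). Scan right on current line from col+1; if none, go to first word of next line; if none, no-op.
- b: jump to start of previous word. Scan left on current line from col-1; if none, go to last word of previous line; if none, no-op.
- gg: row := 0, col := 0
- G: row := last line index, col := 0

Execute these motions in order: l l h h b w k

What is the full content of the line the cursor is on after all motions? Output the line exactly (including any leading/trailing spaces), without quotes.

Answer:   pink  fish rain

Derivation:
After 1 (l): row=0 col=1 char='_'
After 2 (l): row=0 col=2 char='p'
After 3 (h): row=0 col=1 char='_'
After 4 (h): row=0 col=0 char='_'
After 5 (b): row=0 col=0 char='_'
After 6 (w): row=0 col=2 char='p'
After 7 (k): row=0 col=2 char='p'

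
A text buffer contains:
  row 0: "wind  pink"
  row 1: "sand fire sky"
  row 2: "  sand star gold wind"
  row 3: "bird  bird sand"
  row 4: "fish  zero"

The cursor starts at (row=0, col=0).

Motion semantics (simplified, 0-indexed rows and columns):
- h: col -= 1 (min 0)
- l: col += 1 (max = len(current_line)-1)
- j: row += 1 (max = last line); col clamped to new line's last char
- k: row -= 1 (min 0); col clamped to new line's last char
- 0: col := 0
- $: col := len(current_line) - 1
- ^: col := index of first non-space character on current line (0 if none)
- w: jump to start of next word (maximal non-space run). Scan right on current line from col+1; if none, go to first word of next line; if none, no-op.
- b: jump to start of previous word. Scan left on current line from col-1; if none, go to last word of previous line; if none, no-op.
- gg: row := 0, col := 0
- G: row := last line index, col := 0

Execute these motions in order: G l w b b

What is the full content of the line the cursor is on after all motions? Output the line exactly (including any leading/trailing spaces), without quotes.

Answer: bird  bird sand

Derivation:
After 1 (G): row=4 col=0 char='f'
After 2 (l): row=4 col=1 char='i'
After 3 (w): row=4 col=6 char='z'
After 4 (b): row=4 col=0 char='f'
After 5 (b): row=3 col=11 char='s'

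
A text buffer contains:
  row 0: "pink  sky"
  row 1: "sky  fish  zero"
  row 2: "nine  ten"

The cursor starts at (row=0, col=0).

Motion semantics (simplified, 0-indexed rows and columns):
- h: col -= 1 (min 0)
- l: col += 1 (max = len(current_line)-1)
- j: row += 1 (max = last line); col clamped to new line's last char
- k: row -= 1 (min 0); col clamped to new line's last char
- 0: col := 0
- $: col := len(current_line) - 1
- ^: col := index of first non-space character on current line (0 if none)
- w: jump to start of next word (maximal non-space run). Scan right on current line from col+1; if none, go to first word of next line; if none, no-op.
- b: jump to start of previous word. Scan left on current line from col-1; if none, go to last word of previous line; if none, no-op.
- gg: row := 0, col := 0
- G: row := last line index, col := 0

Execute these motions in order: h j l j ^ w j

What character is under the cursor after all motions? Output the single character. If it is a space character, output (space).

Answer: t

Derivation:
After 1 (h): row=0 col=0 char='p'
After 2 (j): row=1 col=0 char='s'
After 3 (l): row=1 col=1 char='k'
After 4 (j): row=2 col=1 char='i'
After 5 (^): row=2 col=0 char='n'
After 6 (w): row=2 col=6 char='t'
After 7 (j): row=2 col=6 char='t'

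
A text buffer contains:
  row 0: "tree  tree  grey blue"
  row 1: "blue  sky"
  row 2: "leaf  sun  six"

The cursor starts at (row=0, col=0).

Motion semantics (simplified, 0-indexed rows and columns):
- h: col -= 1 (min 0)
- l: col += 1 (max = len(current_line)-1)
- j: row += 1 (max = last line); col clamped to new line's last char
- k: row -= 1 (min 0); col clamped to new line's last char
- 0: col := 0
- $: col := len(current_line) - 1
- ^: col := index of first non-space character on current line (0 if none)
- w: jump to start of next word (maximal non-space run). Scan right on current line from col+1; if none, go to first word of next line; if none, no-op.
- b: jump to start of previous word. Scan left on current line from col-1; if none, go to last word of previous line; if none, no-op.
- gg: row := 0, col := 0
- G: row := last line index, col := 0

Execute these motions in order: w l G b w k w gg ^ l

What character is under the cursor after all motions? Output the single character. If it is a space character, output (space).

Answer: r

Derivation:
After 1 (w): row=0 col=6 char='t'
After 2 (l): row=0 col=7 char='r'
After 3 (G): row=2 col=0 char='l'
After 4 (b): row=1 col=6 char='s'
After 5 (w): row=2 col=0 char='l'
After 6 (k): row=1 col=0 char='b'
After 7 (w): row=1 col=6 char='s'
After 8 (gg): row=0 col=0 char='t'
After 9 (^): row=0 col=0 char='t'
After 10 (l): row=0 col=1 char='r'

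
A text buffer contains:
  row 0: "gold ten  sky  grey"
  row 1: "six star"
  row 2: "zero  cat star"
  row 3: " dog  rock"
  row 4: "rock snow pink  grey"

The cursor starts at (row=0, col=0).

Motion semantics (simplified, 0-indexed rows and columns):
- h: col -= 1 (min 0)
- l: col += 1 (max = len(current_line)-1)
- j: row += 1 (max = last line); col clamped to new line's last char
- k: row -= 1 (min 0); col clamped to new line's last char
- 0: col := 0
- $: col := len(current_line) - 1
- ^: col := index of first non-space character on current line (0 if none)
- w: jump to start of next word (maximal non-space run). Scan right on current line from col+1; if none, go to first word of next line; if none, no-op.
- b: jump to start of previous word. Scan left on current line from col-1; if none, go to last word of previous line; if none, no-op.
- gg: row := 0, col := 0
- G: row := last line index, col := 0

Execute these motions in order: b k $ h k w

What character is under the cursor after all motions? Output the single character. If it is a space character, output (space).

After 1 (b): row=0 col=0 char='g'
After 2 (k): row=0 col=0 char='g'
After 3 ($): row=0 col=18 char='y'
After 4 (h): row=0 col=17 char='e'
After 5 (k): row=0 col=17 char='e'
After 6 (w): row=1 col=0 char='s'

Answer: s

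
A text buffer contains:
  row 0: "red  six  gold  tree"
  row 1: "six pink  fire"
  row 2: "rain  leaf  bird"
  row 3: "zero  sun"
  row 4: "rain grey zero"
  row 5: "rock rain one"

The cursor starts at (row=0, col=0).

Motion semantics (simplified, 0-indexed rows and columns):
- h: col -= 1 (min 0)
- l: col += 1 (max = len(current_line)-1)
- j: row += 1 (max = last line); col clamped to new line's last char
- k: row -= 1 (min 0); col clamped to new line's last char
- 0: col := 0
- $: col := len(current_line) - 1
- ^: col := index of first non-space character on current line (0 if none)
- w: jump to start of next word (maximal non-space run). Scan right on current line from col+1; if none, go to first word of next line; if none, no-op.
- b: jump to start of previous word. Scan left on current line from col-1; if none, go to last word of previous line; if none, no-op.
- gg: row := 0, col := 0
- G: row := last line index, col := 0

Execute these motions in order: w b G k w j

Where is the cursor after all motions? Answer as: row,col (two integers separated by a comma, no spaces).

After 1 (w): row=0 col=5 char='s'
After 2 (b): row=0 col=0 char='r'
After 3 (G): row=5 col=0 char='r'
After 4 (k): row=4 col=0 char='r'
After 5 (w): row=4 col=5 char='g'
After 6 (j): row=5 col=5 char='r'

Answer: 5,5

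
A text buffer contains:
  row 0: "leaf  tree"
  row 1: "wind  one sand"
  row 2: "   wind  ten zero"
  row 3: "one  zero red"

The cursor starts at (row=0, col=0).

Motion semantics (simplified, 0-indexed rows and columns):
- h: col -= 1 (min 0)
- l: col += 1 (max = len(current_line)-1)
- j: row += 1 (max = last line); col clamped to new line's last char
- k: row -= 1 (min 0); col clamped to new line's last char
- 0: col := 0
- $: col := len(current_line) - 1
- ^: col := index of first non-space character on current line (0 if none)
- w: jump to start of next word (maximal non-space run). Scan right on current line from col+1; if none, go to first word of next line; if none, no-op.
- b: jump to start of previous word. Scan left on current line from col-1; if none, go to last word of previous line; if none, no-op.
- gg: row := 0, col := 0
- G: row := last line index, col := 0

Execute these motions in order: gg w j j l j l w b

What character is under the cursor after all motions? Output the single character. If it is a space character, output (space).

Answer: z

Derivation:
After 1 (gg): row=0 col=0 char='l'
After 2 (w): row=0 col=6 char='t'
After 3 (j): row=1 col=6 char='o'
After 4 (j): row=2 col=6 char='d'
After 5 (l): row=2 col=7 char='_'
After 6 (j): row=3 col=7 char='r'
After 7 (l): row=3 col=8 char='o'
After 8 (w): row=3 col=10 char='r'
After 9 (b): row=3 col=5 char='z'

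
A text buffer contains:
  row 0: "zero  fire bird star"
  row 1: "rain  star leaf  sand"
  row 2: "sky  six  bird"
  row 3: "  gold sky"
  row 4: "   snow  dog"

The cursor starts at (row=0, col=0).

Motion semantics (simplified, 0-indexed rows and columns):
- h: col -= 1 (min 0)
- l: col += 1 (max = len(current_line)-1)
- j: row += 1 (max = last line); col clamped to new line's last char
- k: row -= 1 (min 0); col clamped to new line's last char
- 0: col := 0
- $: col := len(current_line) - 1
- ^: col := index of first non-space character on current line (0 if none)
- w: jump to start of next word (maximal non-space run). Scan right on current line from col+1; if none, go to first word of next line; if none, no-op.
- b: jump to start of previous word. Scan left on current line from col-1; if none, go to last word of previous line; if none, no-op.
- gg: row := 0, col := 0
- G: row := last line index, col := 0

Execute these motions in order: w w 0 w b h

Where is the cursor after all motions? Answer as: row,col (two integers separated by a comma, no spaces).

Answer: 0,0

Derivation:
After 1 (w): row=0 col=6 char='f'
After 2 (w): row=0 col=11 char='b'
After 3 (0): row=0 col=0 char='z'
After 4 (w): row=0 col=6 char='f'
After 5 (b): row=0 col=0 char='z'
After 6 (h): row=0 col=0 char='z'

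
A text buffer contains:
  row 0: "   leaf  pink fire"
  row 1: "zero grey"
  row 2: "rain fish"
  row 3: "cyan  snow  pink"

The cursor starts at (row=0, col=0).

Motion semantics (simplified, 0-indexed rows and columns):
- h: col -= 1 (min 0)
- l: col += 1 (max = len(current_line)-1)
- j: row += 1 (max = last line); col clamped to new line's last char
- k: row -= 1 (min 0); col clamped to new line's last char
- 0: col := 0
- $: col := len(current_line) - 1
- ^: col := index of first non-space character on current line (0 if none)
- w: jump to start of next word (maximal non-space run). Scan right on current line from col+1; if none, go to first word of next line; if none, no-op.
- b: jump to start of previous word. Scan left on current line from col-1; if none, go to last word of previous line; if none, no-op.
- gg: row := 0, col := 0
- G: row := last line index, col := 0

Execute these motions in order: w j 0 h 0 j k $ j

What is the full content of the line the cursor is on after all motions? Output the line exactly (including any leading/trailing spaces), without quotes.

After 1 (w): row=0 col=3 char='l'
After 2 (j): row=1 col=3 char='o'
After 3 (0): row=1 col=0 char='z'
After 4 (h): row=1 col=0 char='z'
After 5 (0): row=1 col=0 char='z'
After 6 (j): row=2 col=0 char='r'
After 7 (k): row=1 col=0 char='z'
After 8 ($): row=1 col=8 char='y'
After 9 (j): row=2 col=8 char='h'

Answer: rain fish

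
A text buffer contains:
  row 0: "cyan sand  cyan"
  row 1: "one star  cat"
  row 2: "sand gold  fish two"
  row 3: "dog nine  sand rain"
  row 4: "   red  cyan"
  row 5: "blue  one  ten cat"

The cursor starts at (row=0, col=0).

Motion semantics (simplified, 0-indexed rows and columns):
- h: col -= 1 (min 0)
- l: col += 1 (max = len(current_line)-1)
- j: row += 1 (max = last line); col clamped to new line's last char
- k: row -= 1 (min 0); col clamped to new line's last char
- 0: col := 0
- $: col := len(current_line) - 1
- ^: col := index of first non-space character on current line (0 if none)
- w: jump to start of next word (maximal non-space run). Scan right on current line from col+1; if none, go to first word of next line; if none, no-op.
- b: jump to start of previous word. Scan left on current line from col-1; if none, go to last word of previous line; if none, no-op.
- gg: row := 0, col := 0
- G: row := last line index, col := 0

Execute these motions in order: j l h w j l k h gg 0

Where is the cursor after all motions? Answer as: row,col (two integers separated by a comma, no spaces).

After 1 (j): row=1 col=0 char='o'
After 2 (l): row=1 col=1 char='n'
After 3 (h): row=1 col=0 char='o'
After 4 (w): row=1 col=4 char='s'
After 5 (j): row=2 col=4 char='_'
After 6 (l): row=2 col=5 char='g'
After 7 (k): row=1 col=5 char='t'
After 8 (h): row=1 col=4 char='s'
After 9 (gg): row=0 col=0 char='c'
After 10 (0): row=0 col=0 char='c'

Answer: 0,0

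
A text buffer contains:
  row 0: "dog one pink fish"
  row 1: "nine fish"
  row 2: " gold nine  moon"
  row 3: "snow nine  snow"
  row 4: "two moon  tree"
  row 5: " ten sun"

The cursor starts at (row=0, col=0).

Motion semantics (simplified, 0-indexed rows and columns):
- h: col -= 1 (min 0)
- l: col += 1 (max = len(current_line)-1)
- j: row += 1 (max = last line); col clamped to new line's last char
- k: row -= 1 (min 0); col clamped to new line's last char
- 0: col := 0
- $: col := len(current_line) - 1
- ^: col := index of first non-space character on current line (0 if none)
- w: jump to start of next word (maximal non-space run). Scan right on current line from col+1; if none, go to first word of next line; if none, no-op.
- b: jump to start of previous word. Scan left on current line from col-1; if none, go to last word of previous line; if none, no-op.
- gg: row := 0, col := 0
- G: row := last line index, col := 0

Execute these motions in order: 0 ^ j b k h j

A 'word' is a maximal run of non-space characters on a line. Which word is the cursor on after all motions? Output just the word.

After 1 (0): row=0 col=0 char='d'
After 2 (^): row=0 col=0 char='d'
After 3 (j): row=1 col=0 char='n'
After 4 (b): row=0 col=13 char='f'
After 5 (k): row=0 col=13 char='f'
After 6 (h): row=0 col=12 char='_'
After 7 (j): row=1 col=8 char='h'

Answer: fish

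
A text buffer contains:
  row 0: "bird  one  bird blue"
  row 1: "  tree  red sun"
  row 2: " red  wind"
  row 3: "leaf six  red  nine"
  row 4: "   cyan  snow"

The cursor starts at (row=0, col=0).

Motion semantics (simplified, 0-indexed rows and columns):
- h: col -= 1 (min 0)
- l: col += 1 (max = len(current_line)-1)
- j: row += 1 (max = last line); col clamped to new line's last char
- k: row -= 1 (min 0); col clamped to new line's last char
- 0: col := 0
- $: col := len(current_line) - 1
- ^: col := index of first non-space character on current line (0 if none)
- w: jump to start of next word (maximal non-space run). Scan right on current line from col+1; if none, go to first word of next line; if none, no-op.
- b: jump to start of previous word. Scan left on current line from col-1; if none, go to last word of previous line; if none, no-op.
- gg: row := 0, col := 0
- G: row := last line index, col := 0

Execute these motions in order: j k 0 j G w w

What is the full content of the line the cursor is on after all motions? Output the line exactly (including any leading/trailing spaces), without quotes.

Answer:    cyan  snow

Derivation:
After 1 (j): row=1 col=0 char='_'
After 2 (k): row=0 col=0 char='b'
After 3 (0): row=0 col=0 char='b'
After 4 (j): row=1 col=0 char='_'
After 5 (G): row=4 col=0 char='_'
After 6 (w): row=4 col=3 char='c'
After 7 (w): row=4 col=9 char='s'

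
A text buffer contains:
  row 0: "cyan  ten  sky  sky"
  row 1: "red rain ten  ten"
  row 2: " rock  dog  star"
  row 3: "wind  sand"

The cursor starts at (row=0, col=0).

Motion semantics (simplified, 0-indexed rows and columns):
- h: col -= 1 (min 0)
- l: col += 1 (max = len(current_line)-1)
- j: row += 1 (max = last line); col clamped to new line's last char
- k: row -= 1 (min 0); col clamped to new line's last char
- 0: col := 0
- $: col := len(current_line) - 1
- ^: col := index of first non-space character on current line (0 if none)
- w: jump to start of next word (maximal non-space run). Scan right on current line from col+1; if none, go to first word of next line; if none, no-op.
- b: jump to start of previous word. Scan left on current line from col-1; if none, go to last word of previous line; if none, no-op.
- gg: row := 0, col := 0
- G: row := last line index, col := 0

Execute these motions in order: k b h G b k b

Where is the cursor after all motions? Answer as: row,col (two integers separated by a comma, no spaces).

After 1 (k): row=0 col=0 char='c'
After 2 (b): row=0 col=0 char='c'
After 3 (h): row=0 col=0 char='c'
After 4 (G): row=3 col=0 char='w'
After 5 (b): row=2 col=12 char='s'
After 6 (k): row=1 col=12 char='_'
After 7 (b): row=1 col=9 char='t'

Answer: 1,9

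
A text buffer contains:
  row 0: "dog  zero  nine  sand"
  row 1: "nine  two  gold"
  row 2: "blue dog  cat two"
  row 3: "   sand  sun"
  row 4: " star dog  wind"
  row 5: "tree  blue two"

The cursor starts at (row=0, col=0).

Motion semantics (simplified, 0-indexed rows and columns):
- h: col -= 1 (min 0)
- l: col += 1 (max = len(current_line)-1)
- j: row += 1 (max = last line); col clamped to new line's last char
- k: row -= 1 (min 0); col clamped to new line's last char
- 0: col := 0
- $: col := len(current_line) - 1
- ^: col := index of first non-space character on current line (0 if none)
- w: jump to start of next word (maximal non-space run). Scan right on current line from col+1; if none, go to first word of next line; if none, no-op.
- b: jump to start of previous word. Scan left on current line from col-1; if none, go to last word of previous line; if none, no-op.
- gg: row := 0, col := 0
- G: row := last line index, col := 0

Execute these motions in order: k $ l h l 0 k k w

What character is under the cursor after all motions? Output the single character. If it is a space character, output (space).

Answer: z

Derivation:
After 1 (k): row=0 col=0 char='d'
After 2 ($): row=0 col=20 char='d'
After 3 (l): row=0 col=20 char='d'
After 4 (h): row=0 col=19 char='n'
After 5 (l): row=0 col=20 char='d'
After 6 (0): row=0 col=0 char='d'
After 7 (k): row=0 col=0 char='d'
After 8 (k): row=0 col=0 char='d'
After 9 (w): row=0 col=5 char='z'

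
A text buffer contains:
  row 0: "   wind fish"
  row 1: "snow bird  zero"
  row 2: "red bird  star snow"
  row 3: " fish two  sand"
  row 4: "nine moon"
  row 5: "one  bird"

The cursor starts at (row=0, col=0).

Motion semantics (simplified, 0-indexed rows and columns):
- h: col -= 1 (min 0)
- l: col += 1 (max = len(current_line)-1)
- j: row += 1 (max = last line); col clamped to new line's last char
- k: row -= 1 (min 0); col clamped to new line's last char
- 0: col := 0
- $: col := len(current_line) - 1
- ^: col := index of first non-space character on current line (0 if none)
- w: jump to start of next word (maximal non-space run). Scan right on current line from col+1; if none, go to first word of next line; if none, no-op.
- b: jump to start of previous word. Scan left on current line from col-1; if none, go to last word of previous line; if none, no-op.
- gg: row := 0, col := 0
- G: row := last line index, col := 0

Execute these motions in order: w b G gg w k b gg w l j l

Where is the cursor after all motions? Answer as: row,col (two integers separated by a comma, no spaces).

Answer: 1,5

Derivation:
After 1 (w): row=0 col=3 char='w'
After 2 (b): row=0 col=3 char='w'
After 3 (G): row=5 col=0 char='o'
After 4 (gg): row=0 col=0 char='_'
After 5 (w): row=0 col=3 char='w'
After 6 (k): row=0 col=3 char='w'
After 7 (b): row=0 col=3 char='w'
After 8 (gg): row=0 col=0 char='_'
After 9 (w): row=0 col=3 char='w'
After 10 (l): row=0 col=4 char='i'
After 11 (j): row=1 col=4 char='_'
After 12 (l): row=1 col=5 char='b'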